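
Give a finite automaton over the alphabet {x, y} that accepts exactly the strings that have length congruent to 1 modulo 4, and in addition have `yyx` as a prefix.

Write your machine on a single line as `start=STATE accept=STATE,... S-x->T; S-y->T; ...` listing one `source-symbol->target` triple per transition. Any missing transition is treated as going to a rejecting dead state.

start=q0; accept=q6; q0-x->q1; q0-y->q2; q1-x->q1; q1-y->q1; q2-x->q1; q2-y->q3; q3-x->q4; q3-y->q1; q4-x->q5; q4-y->q5; q5-x->q6; q5-y->q6; q6-x->q7; q6-y->q7; q7-x->q4; q7-y->q4

Run two small machines in parallel and take their product. One (4 states) tracks the input length modulo 4; the other (5 states) tracks whether the input so far still matches the prefix `yyx`. Each combined state is a pair, one component from each; accept when both components accept. After merging equivalent states the machine shrinks.
        x   y  
>  q0   q1  q2 
   q1   q1  q1 
   q2   q1  q3 
   q3   q4  q1 
   q4   q5  q5 
   q5   q6  q6 
 * q6   q7  q7 
   q7   q4  q4 
(> = start, * = accepting)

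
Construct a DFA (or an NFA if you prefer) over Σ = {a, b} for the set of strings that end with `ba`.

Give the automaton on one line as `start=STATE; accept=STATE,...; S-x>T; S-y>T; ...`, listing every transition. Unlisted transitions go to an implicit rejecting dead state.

Let each state record the length of the longest suffix of the input read so far that is also a prefix of `ba`. q1 means the last symbol is `b`; q2 means the last 2 symbols are `ba`. Accept only at q2, where the string currently ends in `ba`.
3 states suffice.
        a   b  
>  q0   q0  q1 
   q1   q2  q1 
 * q2   q0  q1 
(> = start, * = accepting)

start=q0; accept=q2; q0-a>q0; q0-b>q1; q1-a>q2; q1-b>q1; q2-a>q0; q2-b>q1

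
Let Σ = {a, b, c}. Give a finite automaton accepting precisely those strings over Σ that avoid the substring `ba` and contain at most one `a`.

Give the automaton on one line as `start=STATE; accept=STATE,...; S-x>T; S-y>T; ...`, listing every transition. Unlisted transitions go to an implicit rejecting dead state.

Build one automaton per condition and run them in lockstep. The first has 3 states tracking partial matches of the forbidden pattern `ba`; the second has 3 states tracking the count of `a`s, saturating at 2. A product state is a pair (one from each), accepting exactly when both do. Minimizing collapses redundant product states.
        a   b   c  
>* q0   q1  q2  q0 
 * q1   q3  q1  q1 
 * q2   q3  q2  q0 
   q3   q3  q3  q3 
(> = start, * = accepting)

start=q0; accept=q0,q1,q2; q0-a>q1; q0-b>q2; q0-c>q0; q1-a>q3; q1-b>q1; q1-c>q1; q2-a>q3; q2-b>q2; q2-c>q0; q3-a>q3; q3-b>q3; q3-c>q3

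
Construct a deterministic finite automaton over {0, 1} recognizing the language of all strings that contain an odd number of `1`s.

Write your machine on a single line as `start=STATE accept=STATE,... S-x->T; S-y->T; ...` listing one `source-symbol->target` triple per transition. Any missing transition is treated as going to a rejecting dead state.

The only thing that matters is how many `1`s have appeared, reduced mod 2. Use one state per residue: q0 for 0, …, q1 for 1. Reading `1` moves to the next residue; anything else stays put. q1 is accepting.
A 2-state machine:
        0   1  
>  q0   q0  q1 
 * q1   q1  q0 
(> = start, * = accepting)

start=q0; accept=q1; q0-0->q0; q0-1->q1; q1-0->q1; q1-1->q0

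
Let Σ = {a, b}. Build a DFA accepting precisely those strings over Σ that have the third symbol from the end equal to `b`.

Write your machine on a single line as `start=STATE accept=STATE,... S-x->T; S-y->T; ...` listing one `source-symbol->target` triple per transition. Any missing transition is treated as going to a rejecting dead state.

start=s0; accept=s11,s12,s13,s14; s0-a->s1; s0-b->s2; s1-a->s3; s1-b->s4; s2-a->s5; s2-b->s6; s3-a->s7; s3-b->s8; s4-a->s9; s4-b->s10; s5-a->s11; s5-b->s12; s6-a->s13; s6-b->s14; s7-a->s7; s7-b->s8; s8-a->s9; s8-b->s10; s9-a->s11; s9-b->s12; s10-a->s13; s10-b->s14; s11-a->s7; s11-b->s8; s12-a->s9; s12-b->s10; s13-a->s11; s13-b->s12; s14-a->s13; s14-b->s14

A DFA must remember the last 3 symbols (since which symbol is third-to-last isn't known until the input ends). Use one state per possible window of the last ≤3 symbols; accept from those whose window starts with `b`.
A 15-state machine:
          a    b  
>  s0     s1   s2 
   s1     s3   s4 
   s2     s5   s6 
   s3     s7   s8 
   s4     s9  s10 
   s5    s11  s12 
   s6    s13  s14 
   s7     s7   s8 
   s8     s9  s10 
   s9    s11  s12 
   s10   s13  s14 
 * s11    s7   s8 
 * s12    s9  s10 
 * s13   s11  s12 
 * s14   s13  s14 
(> = start, * = accepting)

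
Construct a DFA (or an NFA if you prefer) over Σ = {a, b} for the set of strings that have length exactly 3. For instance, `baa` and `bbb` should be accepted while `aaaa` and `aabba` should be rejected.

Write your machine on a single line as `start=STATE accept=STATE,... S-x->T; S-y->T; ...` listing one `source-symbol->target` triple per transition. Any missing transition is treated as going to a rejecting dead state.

start=s0; accept=s3; s0-a->s1; s0-b->s1; s1-a->s2; s1-b->s2; s2-a->s3; s2-b->s3; s3-a->s4; s3-b->s4; s4-a->s4; s4-b->s4

We only need to distinguish lengths 0, 1, …, 3, and '>3'. Chain s0 → s1 → s2 → s3 → s4 on every symbol, with s4 looping. Accepting states: {s3}.
A 5-state machine:
        a   b  
>  s0   s1  s1 
   s1   s2  s2 
   s2   s3  s3 
 * s3   s4  s4 
   s4   s4  s4 
(> = start, * = accepting)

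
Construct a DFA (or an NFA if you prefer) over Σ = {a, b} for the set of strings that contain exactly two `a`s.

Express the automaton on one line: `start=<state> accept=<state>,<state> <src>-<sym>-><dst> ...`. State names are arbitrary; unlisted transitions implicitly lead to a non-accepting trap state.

Count `a`s, saturating at 3: states S0 through S2 mean 0 through 2 `a`s seen; S3 means more than 2. Each `a` increments (capped at S3); other symbols loop. Accept from {S2}.
A 4-state machine:
        a   b  
>  S0   S1  S0 
   S1   S2  S1 
 * S2   S3  S2 
   S3   S3  S3 
(> = start, * = accepting)

start=S0 accept=S2 S0-a->S1 S0-b->S0 S1-a->S2 S1-b->S1 S2-a->S3 S2-b->S2 S3-a->S3 S3-b->S3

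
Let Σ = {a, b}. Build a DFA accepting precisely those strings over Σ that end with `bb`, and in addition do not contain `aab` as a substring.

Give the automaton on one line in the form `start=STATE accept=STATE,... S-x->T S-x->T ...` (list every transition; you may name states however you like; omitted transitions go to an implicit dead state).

start=S0 accept=S4 S0-a->S1 S0-b->S2 S1-a->S3 S1-b->S2 S2-a->S1 S2-b->S4 S3-a->S3 S3-b->S5 S4-a->S1 S4-b->S4 S5-a->S6 S5-b->S7 S6-a->S6 S6-b->S5 S7-a->S6 S7-b->S7

Build one automaton per condition and run them in lockstep. The first has 3 states tracking how much of the suffix `bb` has currently been matched; the second has 4 states tracking partial matches of the forbidden pattern `aab`. A product state is a pair (one from each), accepting exactly when both do.
An 8-state machine:
        a   b  
>  S0   S1  S2 
   S1   S3  S2 
   S2   S1  S4 
   S3   S3  S5 
 * S4   S1  S4 
   S5   S6  S7 
   S6   S6  S5 
   S7   S6  S7 
(> = start, * = accepting)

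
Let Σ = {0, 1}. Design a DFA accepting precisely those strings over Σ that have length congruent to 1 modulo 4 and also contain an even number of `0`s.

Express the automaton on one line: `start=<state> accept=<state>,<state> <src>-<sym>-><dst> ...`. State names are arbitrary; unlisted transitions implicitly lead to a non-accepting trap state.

start=q0 accept=q2 q0-0->q1 q0-1->q2 q1-0->q3 q1-1->q4 q2-0->q4 q2-1->q3 q3-0->q5 q3-1->q6 q4-0->q6 q4-1->q5 q5-0->q0 q5-1->q7 q6-0->q7 q6-1->q0 q7-0->q2 q7-1->q1

Run two small machines in parallel and take their product. The first has 4 states tracking the input length modulo 4; the second has 2 states tracking the count of `0`s modulo 2. A product state is a pair (one from each), accepting exactly when both do.
With 8 states:
        0   1  
>  q0   q1  q2 
   q1   q3  q4 
 * q2   q4  q3 
   q3   q5  q6 
   q4   q6  q5 
   q5   q0  q7 
   q6   q7  q0 
   q7   q2  q1 
(> = start, * = accepting)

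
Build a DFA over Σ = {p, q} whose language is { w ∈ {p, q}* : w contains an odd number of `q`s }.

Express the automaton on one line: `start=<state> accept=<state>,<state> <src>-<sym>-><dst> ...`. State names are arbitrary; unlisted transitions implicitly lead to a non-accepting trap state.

start=S0 accept=S1 S0-p->S0 S0-q->S1 S1-p->S1 S1-q->S0

Keep the running count of `q`s modulo 2: each `q` advances along the cycle S0 → S1 → S0 while other symbols loop. Accept at S1.
2 states suffice.
        p   q  
>  S0   S0  S1 
 * S1   S1  S0 
(> = start, * = accepting)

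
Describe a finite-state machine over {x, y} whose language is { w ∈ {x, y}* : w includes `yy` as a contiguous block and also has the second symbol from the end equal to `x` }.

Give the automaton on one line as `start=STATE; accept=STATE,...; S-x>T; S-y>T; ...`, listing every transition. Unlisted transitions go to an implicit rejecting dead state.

Handle the two conditions separately and then intersect. The first has 3 states tracking whether and how much of `yy` has been seen; the second has 7 states tracking the last 2 symbols read. A product state is a pair (one from each), accepting exactly when both do. Equivalent product states are then merged.
6 states suffice.
        x   y  
>  s0   s0  s1 
   s1   s0  s2 
   s2   s3  s2 
   s3   s4  s5 
 * s4   s4  s5 
 * s5   s3  s2 
(> = start, * = accepting)

start=s0; accept=s4,s5; s0-x>s0; s0-y>s1; s1-x>s0; s1-y>s2; s2-x>s3; s2-y>s2; s3-x>s4; s3-y>s5; s4-x>s4; s4-y>s5; s5-x>s3; s5-y>s2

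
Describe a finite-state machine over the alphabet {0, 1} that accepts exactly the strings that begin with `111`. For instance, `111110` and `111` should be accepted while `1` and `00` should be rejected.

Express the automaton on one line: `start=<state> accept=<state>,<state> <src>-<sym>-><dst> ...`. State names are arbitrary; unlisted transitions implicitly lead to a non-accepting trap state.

Check the first 3 symbols one by one: s0 through s2 record how many have matched `111` so far; any wrong symbol goes to the dead state s4. After all 3 match we enter the accepting sink s3.
        0   1  
>  s0   s4  s1 
   s1   s4  s2 
   s2   s4  s3 
 * s3   s3  s3 
   s4   s4  s4 
(> = start, * = accepting)

start=s0 accept=s3 s0-0->s4 s0-1->s1 s1-0->s4 s1-1->s2 s2-0->s4 s2-1->s3 s3-0->s3 s3-1->s3 s4-0->s4 s4-1->s4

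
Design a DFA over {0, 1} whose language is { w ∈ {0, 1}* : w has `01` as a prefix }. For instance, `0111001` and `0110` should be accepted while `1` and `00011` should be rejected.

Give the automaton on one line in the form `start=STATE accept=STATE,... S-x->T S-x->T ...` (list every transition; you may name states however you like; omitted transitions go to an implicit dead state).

start=A accept=C A-0->B A-1->D B-0->D B-1->C C-0->C C-1->C D-0->D D-1->D

Walk along `01` while the input agrees: from A take `0` to B, and so on. Any deviation drops to the rejecting sink D. Once C is reached the prefix is confirmed and every continuation is accepted.
A 4-state machine:
       0  1 
>  A   B  D 
   B   D  C 
 * C   C  C 
   D   D  D 
(> = start, * = accepting)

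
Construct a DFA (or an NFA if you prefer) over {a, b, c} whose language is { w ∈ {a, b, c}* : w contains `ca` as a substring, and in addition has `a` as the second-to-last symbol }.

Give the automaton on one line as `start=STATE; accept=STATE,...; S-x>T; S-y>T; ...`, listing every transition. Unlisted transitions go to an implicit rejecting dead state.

start=s0; accept=s3,s4; s0-a>s0; s0-b>s0; s0-c>s1; s1-a>s2; s1-b>s0; s1-c>s1; s2-a>s3; s2-b>s4; s2-c>s4; s3-a>s3; s3-b>s4; s3-c>s4; s4-a>s2; s4-b>s5; s4-c>s5; s5-a>s2; s5-b>s5; s5-c>s5

Run two small machines in parallel and take their product. One (3 states) tracks whether and how much of `ca` has been seen; the other (13 states) tracks the last 2 symbols read. Each combined state is a pair, one component from each; accept when both components accept. After merging equivalent states the machine shrinks.
        a   b   c  
>  s0   s0  s0  s1 
   s1   s2  s0  s1 
   s2   s3  s4  s4 
 * s3   s3  s4  s4 
 * s4   s2  s5  s5 
   s5   s2  s5  s5 
(> = start, * = accepting)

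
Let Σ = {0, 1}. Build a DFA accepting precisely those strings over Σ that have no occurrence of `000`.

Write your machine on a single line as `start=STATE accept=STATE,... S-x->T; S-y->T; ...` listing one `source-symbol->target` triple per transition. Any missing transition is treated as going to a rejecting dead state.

start=q0; accept=q0,q1,q2; q0-0->q1; q0-1->q0; q1-0->q2; q1-1->q0; q2-0->q3; q2-1->q0; q3-0->q3; q3-1->q3

Track partial matches of the forbidden pattern `000`. State q3 is a dead state reached once `000` has occurred; every other state accepts. q0 means no part of `000` is currently matched.
A 4-state machine:
        0   1  
>* q0   q1  q0 
 * q1   q2  q0 
 * q2   q3  q0 
   q3   q3  q3 
(> = start, * = accepting)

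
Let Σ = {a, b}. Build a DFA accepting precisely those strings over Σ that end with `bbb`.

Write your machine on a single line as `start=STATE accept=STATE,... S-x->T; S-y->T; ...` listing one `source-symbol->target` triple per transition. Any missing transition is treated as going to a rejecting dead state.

Let each state record the length of the longest suffix of the input read so far that is also a prefix of `bbb`. s1 means the last symbol is `b`; s2 means the last 2 symbols are `bb`; s3 means the last 3 symbols are `bbb`. Accept only at s3, where the string currently ends in `bbb`.
With 4 states:
        a   b  
>  s0   s0  s1 
   s1   s0  s2 
   s2   s0  s3 
 * s3   s0  s3 
(> = start, * = accepting)

start=s0; accept=s3; s0-a->s0; s0-b->s1; s1-a->s0; s1-b->s2; s2-a->s0; s2-b->s3; s3-a->s0; s3-b->s3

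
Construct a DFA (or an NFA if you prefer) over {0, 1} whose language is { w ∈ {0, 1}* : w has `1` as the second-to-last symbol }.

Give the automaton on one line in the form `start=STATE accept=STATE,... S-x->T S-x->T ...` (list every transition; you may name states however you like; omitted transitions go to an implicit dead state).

start=q0 accept=q5,q6 q0-0->q1 q0-1->q2 q1-0->q3 q1-1->q4 q2-0->q5 q2-1->q6 q3-0->q3 q3-1->q4 q4-0->q5 q4-1->q6 q5-0->q3 q5-1->q4 q6-0->q5 q6-1->q6

A DFA must remember the last 2 symbols (since which symbol is second-to-last isn't known until the input ends). Use one state per possible window of the last ≤2 symbols; accept from those whose window starts with `1`.
        0   1  
>  q0   q1  q2 
   q1   q3  q4 
   q2   q5  q6 
   q3   q3  q4 
   q4   q5  q6 
 * q5   q3  q4 
 * q6   q5  q6 
(> = start, * = accepting)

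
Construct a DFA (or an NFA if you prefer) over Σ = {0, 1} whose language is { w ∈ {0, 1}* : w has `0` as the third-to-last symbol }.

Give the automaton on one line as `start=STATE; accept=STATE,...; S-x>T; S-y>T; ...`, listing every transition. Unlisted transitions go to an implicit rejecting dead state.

Because acceptance depends on a position counted from the end, the machine has to buffer the most recent 3 symbols. Make each state the string of the last up-to-3 symbols read; on input `x` shift the window left and append `x`. Accept when the buffered window has length 3 and begins with `0`.
A 15-state machine:
          0    1  
>  q0     q1   q2 
   q1     q3   q4 
   q2     q5   q6 
   q3     q7   q8 
   q4     q9  q10 
   q5    q11  q12 
   q6    q13  q14 
 * q7     q7   q8 
 * q8     q9  q10 
 * q9    q11  q12 
 * q10   q13  q14 
   q11    q7   q8 
   q12    q9  q10 
   q13   q11  q12 
   q14   q13  q14 
(> = start, * = accepting)

start=q0; accept=q7,q8,q9,q10; q0-0>q1; q0-1>q2; q1-0>q3; q1-1>q4; q2-0>q5; q2-1>q6; q3-0>q7; q3-1>q8; q4-0>q9; q4-1>q10; q5-0>q11; q5-1>q12; q6-0>q13; q6-1>q14; q7-0>q7; q7-1>q8; q8-0>q9; q8-1>q10; q9-0>q11; q9-1>q12; q10-0>q13; q10-1>q14; q11-0>q7; q11-1>q8; q12-0>q9; q12-1>q10; q13-0>q11; q13-1>q12; q14-0>q13; q14-1>q14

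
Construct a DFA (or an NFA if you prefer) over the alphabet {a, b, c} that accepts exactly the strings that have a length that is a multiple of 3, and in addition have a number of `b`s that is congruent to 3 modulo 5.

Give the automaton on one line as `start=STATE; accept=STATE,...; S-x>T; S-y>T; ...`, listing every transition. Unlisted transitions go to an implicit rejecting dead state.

start=q0; accept=q8; q0-a>q1; q0-b>q2; q0-c>q1; q1-a>q3; q1-b>q4; q1-c>q3; q2-a>q4; q2-b>q5; q2-c>q4; q3-a>q0; q3-b>q6; q3-c>q0; q4-a>q6; q4-b>q7; q4-c>q6; q5-a>q7; q5-b>q8; q5-c>q7; q6-a>q2; q6-b>q9; q6-c>q2; q7-a>q9; q7-b>q10; q7-c>q9; q8-a>q10; q8-b>q11; q8-c>q10; q9-a>q5; q9-b>q12; q9-c>q5; q10-a>q12; q10-b>q13; q10-c>q12; q11-a>q13; q11-b>q3; q11-c>q13; q12-a>q8; q12-b>q14; q12-c>q8; q13-a>q14; q13-b>q0; q13-c>q14; q14-a>q11; q14-b>q1; q14-c>q11

Build one automaton per condition and run them in lockstep. The first has 3 states tracking the input length modulo 3; the second has 5 states tracking the count of `b`s modulo 5. A product state is a pair (one from each), accepting exactly when both do.
With 15 states:
          a    b    c  
>  q0     q1   q2   q1 
   q1     q3   q4   q3 
   q2     q4   q5   q4 
   q3     q0   q6   q0 
   q4     q6   q7   q6 
   q5     q7   q8   q7 
   q6     q2   q9   q2 
   q7     q9  q10   q9 
 * q8    q10  q11  q10 
   q9     q5  q12   q5 
   q10   q12  q13  q12 
   q11   q13   q3  q13 
   q12    q8  q14   q8 
   q13   q14   q0  q14 
   q14   q11   q1  q11 
(> = start, * = accepting)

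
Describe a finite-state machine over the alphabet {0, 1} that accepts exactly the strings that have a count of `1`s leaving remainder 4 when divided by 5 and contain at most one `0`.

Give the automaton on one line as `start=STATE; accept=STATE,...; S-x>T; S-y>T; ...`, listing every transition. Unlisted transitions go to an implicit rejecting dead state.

Run two small machines in parallel and take their product. One (5 states) tracks the count of `1`s modulo 5; the other (3 states) tracks the count of `0`s, saturating at 2. Each combined state is a pair, one component from each; accept when both components accept. After merging equivalent states the machine shrinks.
          0    1  
>  s0     s1   s2 
   s1     s3   s4 
   s2     s4   s5 
   s3     s3   s3 
   s4     s3   s6 
   s5     s6   s7 
   s6     s3   s8 
   s7     s8   s9 
   s8     s3  s10 
 * s9    s10   s0 
 * s10    s3   s1 
(> = start, * = accepting)

start=s0; accept=s9,s10; s0-0>s1; s0-1>s2; s1-0>s3; s1-1>s4; s2-0>s4; s2-1>s5; s3-0>s3; s3-1>s3; s4-0>s3; s4-1>s6; s5-0>s6; s5-1>s7; s6-0>s3; s6-1>s8; s7-0>s8; s7-1>s9; s8-0>s3; s8-1>s10; s9-0>s10; s9-1>s0; s10-0>s3; s10-1>s1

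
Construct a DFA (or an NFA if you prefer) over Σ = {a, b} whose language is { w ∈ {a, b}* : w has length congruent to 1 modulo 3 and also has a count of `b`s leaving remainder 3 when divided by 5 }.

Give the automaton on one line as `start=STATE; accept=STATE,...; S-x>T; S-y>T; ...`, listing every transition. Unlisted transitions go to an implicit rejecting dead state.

Handle the two conditions separately and then intersect. The first has 3 states tracking the input length modulo 3; the second has 5 states tracking the count of `b`s modulo 5. A product state is a pair (one from each), accepting exactly when both do.
A 15-state machine:
          a    b  
>  q0     q1   q2 
   q1     q3   q4 
   q2     q4   q5 
   q3     q0   q6 
   q4     q6   q7 
   q5     q7   q8 
   q6     q2   q9 
   q7     q9  q10 
   q8    q10  q11 
   q9     q5  q12 
 * q10   q12  q13 
   q11   q13   q3 
   q12    q8  q14 
   q13   q14   q0 
   q14   q11   q1 
(> = start, * = accepting)

start=q0; accept=q10; q0-a>q1; q0-b>q2; q1-a>q3; q1-b>q4; q2-a>q4; q2-b>q5; q3-a>q0; q3-b>q6; q4-a>q6; q4-b>q7; q5-a>q7; q5-b>q8; q6-a>q2; q6-b>q9; q7-a>q9; q7-b>q10; q8-a>q10; q8-b>q11; q9-a>q5; q9-b>q12; q10-a>q12; q10-b>q13; q11-a>q13; q11-b>q3; q12-a>q8; q12-b>q14; q13-a>q14; q13-b>q0; q14-a>q11; q14-b>q1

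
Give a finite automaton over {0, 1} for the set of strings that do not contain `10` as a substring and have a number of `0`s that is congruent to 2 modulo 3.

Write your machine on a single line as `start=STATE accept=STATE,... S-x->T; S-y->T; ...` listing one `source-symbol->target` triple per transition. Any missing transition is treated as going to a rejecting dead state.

start=S0; accept=S3,S6; S0-0->S1; S0-1->S2; S1-0->S3; S1-1->S4; S2-0->S5; S2-1->S2; S3-0->S0; S3-1->S6; S4-0->S7; S4-1->S4; S5-0->S7; S5-1->S5; S6-0->S8; S6-1->S6; S7-0->S8; S7-1->S7; S8-0->S5; S8-1->S8

Handle the two conditions separately and then intersect. The first has 3 states tracking partial matches of the forbidden pattern `10`; the second has 3 states tracking the count of `0`s modulo 3. A product state is a pair (one from each), accepting exactly when both do.
        0   1  
>  S0   S1  S2 
   S1   S3  S4 
   S2   S5  S2 
 * S3   S0  S6 
   S4   S7  S4 
   S5   S7  S5 
 * S6   S8  S6 
   S7   S8  S7 
   S8   S5  S8 
(> = start, * = accepting)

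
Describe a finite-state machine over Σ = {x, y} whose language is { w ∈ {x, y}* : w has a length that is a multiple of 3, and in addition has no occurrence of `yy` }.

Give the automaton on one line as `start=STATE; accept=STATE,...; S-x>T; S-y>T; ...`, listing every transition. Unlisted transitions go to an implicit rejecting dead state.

Run two small machines in parallel and take their product. The first has 3 states tracking the input length modulo 3; the second has 3 states tracking partial matches of the forbidden pattern `yy`. A product state is a pair (one from each), accepting exactly when both do. Minimizing collapses redundant product states.
A 7-state machine:
        x   y  
>* S0   S1  S2 
   S1   S3  S4 
   S2   S3  S5 
   S3   S0  S6 
   S4   S0  S5 
   S5   S5  S5 
 * S6   S1  S5 
(> = start, * = accepting)

start=S0; accept=S0,S6; S0-x>S1; S0-y>S2; S1-x>S3; S1-y>S4; S2-x>S3; S2-y>S5; S3-x>S0; S3-y>S6; S4-x>S0; S4-y>S5; S5-x>S5; S5-y>S5; S6-x>S1; S6-y>S5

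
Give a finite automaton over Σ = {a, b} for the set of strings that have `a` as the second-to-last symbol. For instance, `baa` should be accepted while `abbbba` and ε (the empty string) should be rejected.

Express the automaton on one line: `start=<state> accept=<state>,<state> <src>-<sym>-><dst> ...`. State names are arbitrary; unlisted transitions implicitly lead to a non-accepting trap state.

start=q0 accept=q3,q4 q0-a->q1 q0-b->q2 q1-a->q3 q1-b->q4 q2-a->q5 q2-b->q6 q3-a->q3 q3-b->q4 q4-a->q5 q4-b->q6 q5-a->q3 q5-b->q4 q6-a->q5 q6-b->q6

A DFA must remember the last 2 symbols (since which symbol is second-to-last isn't known until the input ends). Use one state per possible window of the last ≤2 symbols; accept from those whose window starts with `a`.
        a   b  
>  q0   q1  q2 
   q1   q3  q4 
   q2   q5  q6 
 * q3   q3  q4 
 * q4   q5  q6 
   q5   q3  q4 
   q6   q5  q6 
(> = start, * = accepting)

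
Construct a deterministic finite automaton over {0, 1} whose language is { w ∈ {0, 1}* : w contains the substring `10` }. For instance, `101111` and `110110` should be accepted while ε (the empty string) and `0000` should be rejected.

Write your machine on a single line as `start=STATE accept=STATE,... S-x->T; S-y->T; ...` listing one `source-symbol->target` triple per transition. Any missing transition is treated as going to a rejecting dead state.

start=A; accept=C; A-0->A; A-1->B; B-0->C; B-1->B; C-0->C; C-1->C

Track how much of `10` has been matched so far: state A is no progress, C is the absorbing accept state reached once `10` has occurred. Intermediate states record partial matches; on a mismatch, fall back to the longest reusable overlap.
A 3-state machine:
       0  1 
>  A   A  B 
   B   C  B 
 * C   C  C 
(> = start, * = accepting)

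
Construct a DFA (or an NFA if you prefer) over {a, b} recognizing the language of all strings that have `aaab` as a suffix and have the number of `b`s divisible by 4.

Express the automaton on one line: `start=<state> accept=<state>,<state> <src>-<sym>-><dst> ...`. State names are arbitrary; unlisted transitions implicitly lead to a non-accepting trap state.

Build one automaton per condition and run them in lockstep. One (5 states) tracks how much of the suffix `aaab` has currently been matched; the other (4 states) tracks the count of `b`s modulo 4. Each combined state is a pair, one component from each; accept when both components accept. Equivalent product states are then merged.
With 8 states:
        a   b  
>  q0   q0  q1 
   q1   q1  q2 
   q2   q2  q3 
   q3   q4  q0 
   q4   q5  q0 
   q5   q6  q0 
   q6   q6  q7 
 * q7   q0  q1 
(> = start, * = accepting)

start=q0 accept=q7 q0-a->q0 q0-b->q1 q1-a->q1 q1-b->q2 q2-a->q2 q2-b->q3 q3-a->q4 q3-b->q0 q4-a->q5 q4-b->q0 q5-a->q6 q5-b->q0 q6-a->q6 q6-b->q7 q7-a->q0 q7-b->q1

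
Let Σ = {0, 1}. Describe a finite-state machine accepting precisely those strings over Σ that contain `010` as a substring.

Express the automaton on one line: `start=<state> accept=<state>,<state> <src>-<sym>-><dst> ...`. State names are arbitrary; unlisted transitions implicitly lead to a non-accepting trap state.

States q0..q2 record the length of the longest prefix of `010` that matches the current input suffix. Reaching q3 means `010` has been seen, and we stay there forever. Accept from q3.
        0   1  
>  q0   q1  q0 
   q1   q1  q2 
   q2   q3  q0 
 * q3   q3  q3 
(> = start, * = accepting)

start=q0 accept=q3 q0-0->q1 q0-1->q0 q1-0->q1 q1-1->q2 q2-0->q3 q2-1->q0 q3-0->q3 q3-1->q3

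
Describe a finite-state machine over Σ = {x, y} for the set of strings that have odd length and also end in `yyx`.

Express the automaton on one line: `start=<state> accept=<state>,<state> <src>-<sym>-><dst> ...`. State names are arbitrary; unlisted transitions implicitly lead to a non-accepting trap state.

Run two small machines in parallel and take their product. One (2 states) tracks the input length modulo 2; the other (4 states) tracks how much of the suffix `yyx` has currently been matched. Each combined state is a pair, one component from each; accept when both components accept. Minimizing collapses redundant product states.
With 5 states:
        x   y  
>  s0   s1  s2 
   s1   s0  s0 
   s2   s0  s3 
   s3   s4  s2 
 * s4   s0  s0 
(> = start, * = accepting)

start=s0 accept=s4 s0-x->s1 s0-y->s2 s1-x->s0 s1-y->s0 s2-x->s0 s2-y->s3 s3-x->s4 s3-y->s2 s4-x->s0 s4-y->s0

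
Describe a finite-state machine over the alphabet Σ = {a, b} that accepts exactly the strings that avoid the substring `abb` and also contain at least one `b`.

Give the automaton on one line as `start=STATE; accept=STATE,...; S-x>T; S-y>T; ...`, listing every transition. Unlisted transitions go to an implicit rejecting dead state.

Run two small machines in parallel and take their product. One (4 states) tracks partial matches of the forbidden pattern `abb`; the other (3 states) tracks the count of `b`s, saturating at 2. Each combined state is a pair, one component from each; accept when both components accept. Equivalent product states are then merged.
With 6 states:
        a   b  
>  S0   S1  S2 
   S1   S1  S3 
 * S2   S4  S2 
 * S3   S4  S5 
 * S4   S4  S3 
   S5   S5  S5 
(> = start, * = accepting)

start=S0; accept=S2,S3,S4; S0-a>S1; S0-b>S2; S1-a>S1; S1-b>S3; S2-a>S4; S2-b>S2; S3-a>S4; S3-b>S5; S4-a>S4; S4-b>S3; S5-a>S5; S5-b>S5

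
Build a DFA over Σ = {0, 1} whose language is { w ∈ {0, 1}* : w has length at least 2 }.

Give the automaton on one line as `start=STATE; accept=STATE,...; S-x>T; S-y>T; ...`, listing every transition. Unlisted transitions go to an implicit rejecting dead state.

start=A; accept=C,D; A-0>B; A-1>B; B-0>C; B-1>C; C-0>D; C-1>D; D-0>D; D-1>D

Count input length up to 3: every symbol moves from A toward D, which means 'more than 2' and absorbs. Accept from {C, D}.
A 4-state machine:
       0  1 
>  A   B  B 
   B   C  C 
 * C   D  D 
 * D   D  D 
(> = start, * = accepting)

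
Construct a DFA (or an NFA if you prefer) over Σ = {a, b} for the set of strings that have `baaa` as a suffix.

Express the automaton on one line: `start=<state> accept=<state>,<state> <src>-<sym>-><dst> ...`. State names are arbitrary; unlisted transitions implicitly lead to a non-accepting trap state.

start=q0 accept=q4 q0-a->q0 q0-b->q1 q1-a->q2 q1-b->q1 q2-a->q3 q2-b->q1 q3-a->q4 q3-b->q1 q4-a->q0 q4-b->q1

Remember how much of `baaa` the current input suffix matches. State q0 means no match yet; q1 means the last symbol is `b`; q2 means the last 2 symbols are `ba`; q3 means the last 3 symbols are `baa`; q4 means the last 4 symbols are `baaa`. Only q4 accepts. On a mismatch, fall back to the longest proper suffix that is still a prefix of `baaa`.
With 5 states:
        a   b  
>  q0   q0  q1 
   q1   q2  q1 
   q2   q3  q1 
   q3   q4  q1 
 * q4   q0  q1 
(> = start, * = accepting)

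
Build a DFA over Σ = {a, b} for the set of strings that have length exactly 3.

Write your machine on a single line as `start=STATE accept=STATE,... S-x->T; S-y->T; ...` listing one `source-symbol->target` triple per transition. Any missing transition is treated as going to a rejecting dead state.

We only need to distinguish lengths 0, 1, …, 3, and '>3'. Chain S0 → S1 → S2 → S3 → S4 on every symbol, with S4 looping. Accepting states: {S3}.
        a   b  
>  S0   S1  S1 
   S1   S2  S2 
   S2   S3  S3 
 * S3   S4  S4 
   S4   S4  S4 
(> = start, * = accepting)

start=S0; accept=S3; S0-a->S1; S0-b->S1; S1-a->S2; S1-b->S2; S2-a->S3; S2-b->S3; S3-a->S4; S3-b->S4; S4-a->S4; S4-b->S4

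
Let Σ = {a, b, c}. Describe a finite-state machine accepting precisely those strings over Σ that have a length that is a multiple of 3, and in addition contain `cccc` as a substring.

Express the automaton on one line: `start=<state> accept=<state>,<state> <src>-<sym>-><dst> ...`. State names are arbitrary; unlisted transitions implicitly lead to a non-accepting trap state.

Build one automaton per condition and run them in lockstep. One (3 states) tracks the input length modulo 3; the other (5 states) tracks whether and how much of `cccc` has been seen. Each combined state is a pair, one component from each; accept when both components accept.
With 15 states:
          a    b    c  
>  q0     q1   q1   q2 
   q1     q3   q3   q4 
   q2     q3   q3   q5 
   q3     q0   q0   q6 
   q4     q0   q0   q7 
   q5     q0   q0   q8 
   q6     q1   q1   q9 
   q7     q1   q1  q10 
   q8     q1   q1  q11 
   q9     q3   q3  q12 
   q10    q3   q3  q13 
   q11   q13  q13  q13 
   q12    q0   q0  q14 
   q13   q14  q14  q14 
 * q14   q11  q11  q11 
(> = start, * = accepting)

start=q0 accept=q14 q0-a->q1 q0-b->q1 q0-c->q2 q1-a->q3 q1-b->q3 q1-c->q4 q2-a->q3 q2-b->q3 q2-c->q5 q3-a->q0 q3-b->q0 q3-c->q6 q4-a->q0 q4-b->q0 q4-c->q7 q5-a->q0 q5-b->q0 q5-c->q8 q6-a->q1 q6-b->q1 q6-c->q9 q7-a->q1 q7-b->q1 q7-c->q10 q8-a->q1 q8-b->q1 q8-c->q11 q9-a->q3 q9-b->q3 q9-c->q12 q10-a->q3 q10-b->q3 q10-c->q13 q11-a->q13 q11-b->q13 q11-c->q13 q12-a->q0 q12-b->q0 q12-c->q14 q13-a->q14 q13-b->q14 q13-c->q14 q14-a->q11 q14-b->q11 q14-c->q11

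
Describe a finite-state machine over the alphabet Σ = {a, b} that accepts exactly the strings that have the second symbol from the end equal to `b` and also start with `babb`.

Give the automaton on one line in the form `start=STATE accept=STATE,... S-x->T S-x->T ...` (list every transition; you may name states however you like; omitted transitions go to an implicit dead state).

Run two small machines in parallel and take their product. The first has 7 states tracking the last 2 symbols read; the second has 6 states tracking whether the input so far still matches the prefix `babb`. A product state is a pair (one from each), accepting exactly when both do.
A 13-state machine:
          a    b  
>  q0     q1   q2 
   q1     q3   q4 
   q2     q5   q6 
   q3     q3   q4 
   q4     q7   q6 
   q5     q3   q8 
   q6     q7   q6 
   q7     q3   q4 
   q8     q7   q9 
 * q9    q10   q9 
 * q10   q11  q12 
   q11   q11  q12 
   q12   q10   q9 
(> = start, * = accepting)

start=q0 accept=q9,q10 q0-a->q1 q0-b->q2 q1-a->q3 q1-b->q4 q2-a->q5 q2-b->q6 q3-a->q3 q3-b->q4 q4-a->q7 q4-b->q6 q5-a->q3 q5-b->q8 q6-a->q7 q6-b->q6 q7-a->q3 q7-b->q4 q8-a->q7 q8-b->q9 q9-a->q10 q9-b->q9 q10-a->q11 q10-b->q12 q11-a->q11 q11-b->q12 q12-a->q10 q12-b->q9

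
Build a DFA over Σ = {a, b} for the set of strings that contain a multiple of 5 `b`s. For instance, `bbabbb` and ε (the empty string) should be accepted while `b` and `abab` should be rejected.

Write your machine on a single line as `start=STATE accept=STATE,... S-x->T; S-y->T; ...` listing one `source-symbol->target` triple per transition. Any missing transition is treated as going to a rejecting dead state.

Keep the running count of `b`s modulo 5: each `b` advances along the cycle S0 → S1 → S2 → S3 → S4 → S0 while other symbols loop. Accept at S0.
A 5-state machine:
        a   b  
>* S0   S0  S1 
   S1   S1  S2 
   S2   S2  S3 
   S3   S3  S4 
   S4   S4  S0 
(> = start, * = accepting)

start=S0; accept=S0; S0-a->S0; S0-b->S1; S1-a->S1; S1-b->S2; S2-a->S2; S2-b->S3; S3-a->S3; S3-b->S4; S4-a->S4; S4-b->S0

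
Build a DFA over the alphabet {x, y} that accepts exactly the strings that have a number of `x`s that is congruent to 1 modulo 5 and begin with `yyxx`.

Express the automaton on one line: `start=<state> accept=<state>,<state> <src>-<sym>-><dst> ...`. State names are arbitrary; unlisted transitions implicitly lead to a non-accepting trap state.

start=s0 accept=s13 s0-x->s1 s0-y->s2 s1-x->s3 s1-y->s1 s2-x->s1 s2-y->s4 s3-x->s5 s3-y->s3 s4-x->s6 s4-y->s7 s5-x->s8 s5-y->s5 s6-x->s9 s6-y->s1 s7-x->s1 s7-y->s7 s8-x->s7 s8-y->s8 s9-x->s10 s9-y->s9 s10-x->s11 s10-y->s10 s11-x->s12 s11-y->s11 s12-x->s13 s12-y->s12 s13-x->s9 s13-y->s13

Handle the two conditions separately and then intersect. The first has 5 states tracking the count of `x`s modulo 5; the second has 6 states tracking whether the input so far still matches the prefix `yyxx`. A product state is a pair (one from each), accepting exactly when both do.
          x    y  
>  s0     s1   s2 
   s1     s3   s1 
   s2     s1   s4 
   s3     s5   s3 
   s4     s6   s7 
   s5     s8   s5 
   s6     s9   s1 
   s7     s1   s7 
   s8     s7   s8 
   s9    s10   s9 
   s10   s11  s10 
   s11   s12  s11 
   s12   s13  s12 
 * s13    s9  s13 
(> = start, * = accepting)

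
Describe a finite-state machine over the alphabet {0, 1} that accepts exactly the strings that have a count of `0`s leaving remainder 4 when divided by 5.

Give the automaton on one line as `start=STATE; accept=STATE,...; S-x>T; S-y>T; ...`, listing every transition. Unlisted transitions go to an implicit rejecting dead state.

start=A; accept=E; A-0>B; A-1>A; B-0>C; B-1>B; C-0>D; C-1>C; D-0>E; D-1>D; E-0>A; E-1>E

Keep the running count of `0`s modulo 5: each `0` advances along the cycle A → B → C → D → E → A while other symbols loop. Accept at E.
5 states suffice.
       0  1 
>  A   B  A 
   B   C  B 
   C   D  C 
   D   E  D 
 * E   A  E 
(> = start, * = accepting)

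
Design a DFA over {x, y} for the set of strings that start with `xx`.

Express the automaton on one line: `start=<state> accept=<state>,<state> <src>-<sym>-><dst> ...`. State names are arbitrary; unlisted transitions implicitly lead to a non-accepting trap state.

start=S0 accept=S2 S0-x->S1 S0-y->S3 S1-x->S2 S1-y->S3 S2-x->S2 S2-y->S2 S3-x->S3 S3-y->S3

Check the first 2 symbols one by one: S0 through S1 record how many have matched `xx` so far; any wrong symbol goes to the dead state S3. After all 2 match we enter the accepting sink S2.
With 4 states:
        x   y  
>  S0   S1  S3 
   S1   S2  S3 
 * S2   S2  S2 
   S3   S3  S3 
(> = start, * = accepting)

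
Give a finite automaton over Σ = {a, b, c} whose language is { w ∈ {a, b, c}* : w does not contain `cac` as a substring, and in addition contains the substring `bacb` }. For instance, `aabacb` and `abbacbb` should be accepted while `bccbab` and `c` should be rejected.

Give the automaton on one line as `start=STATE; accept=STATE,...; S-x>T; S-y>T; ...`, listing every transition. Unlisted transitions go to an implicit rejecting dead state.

start=q0; accept=q7,q9,q11; q0-a>q0; q0-b>q1; q0-c>q2; q1-a>q3; q1-b>q1; q1-c>q2; q2-a>q4; q2-b>q1; q2-c>q2; q3-a>q0; q3-b>q1; q3-c>q5; q4-a>q0; q4-b>q1; q4-c>q6; q5-a>q4; q5-b>q7; q5-c>q2; q6-a>q6; q6-b>q8; q6-c>q6; q7-a>q7; q7-b>q7; q7-c>q9; q8-a>q10; q8-b>q8; q8-c>q6; q9-a>q11; q9-b>q7; q9-c>q9; q10-a>q6; q10-b>q8; q10-c>q12; q11-a>q7; q11-b>q7; q11-c>q13; q12-a>q6; q12-b>q13; q12-c>q6; q13-a>q13; q13-b>q13; q13-c>q13

Build one automaton per condition and run them in lockstep. One (4 states) tracks partial matches of the forbidden pattern `cac`; the other (5 states) tracks whether and how much of `bacb` has been seen. Each combined state is a pair, one component from each; accept when both components accept.
14 states suffice.
          a    b    c  
>  q0     q0   q1   q2 
   q1     q3   q1   q2 
   q2     q4   q1   q2 
   q3     q0   q1   q5 
   q4     q0   q1   q6 
   q5     q4   q7   q2 
   q6     q6   q8   q6 
 * q7     q7   q7   q9 
   q8    q10   q8   q6 
 * q9    q11   q7   q9 
   q10    q6   q8  q12 
 * q11    q7   q7  q13 
   q12    q6  q13   q6 
   q13   q13  q13  q13 
(> = start, * = accepting)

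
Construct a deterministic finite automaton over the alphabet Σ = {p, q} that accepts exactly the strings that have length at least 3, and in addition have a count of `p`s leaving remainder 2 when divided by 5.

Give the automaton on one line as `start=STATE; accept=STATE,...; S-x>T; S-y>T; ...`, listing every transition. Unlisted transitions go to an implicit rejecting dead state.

Run two small machines in parallel and take their product. The first has 5 states tracking the input length, saturating at 4; the second has 5 states tracking the count of `p`s modulo 5. A product state is a pair (one from each), accepting exactly when both do.
          p    q  
>  s0     s1   s2 
   s1     s3   s4 
   s2     s4   s5 
   s3     s6   s7 
   s4     s7   s8 
   s5     s8   s9 
   s6    s10  s11 
 * s7    s11  s12 
   s8    s12  s13 
   s9    s13  s14 
   s10   s14  s10 
   s11   s10  s11 
 * s12   s11  s12 
   s13   s12  s13 
   s14   s13  s14 
(> = start, * = accepting)

start=s0; accept=s7,s12; s0-p>s1; s0-q>s2; s1-p>s3; s1-q>s4; s2-p>s4; s2-q>s5; s3-p>s6; s3-q>s7; s4-p>s7; s4-q>s8; s5-p>s8; s5-q>s9; s6-p>s10; s6-q>s11; s7-p>s11; s7-q>s12; s8-p>s12; s8-q>s13; s9-p>s13; s9-q>s14; s10-p>s14; s10-q>s10; s11-p>s10; s11-q>s11; s12-p>s11; s12-q>s12; s13-p>s12; s13-q>s13; s14-p>s13; s14-q>s14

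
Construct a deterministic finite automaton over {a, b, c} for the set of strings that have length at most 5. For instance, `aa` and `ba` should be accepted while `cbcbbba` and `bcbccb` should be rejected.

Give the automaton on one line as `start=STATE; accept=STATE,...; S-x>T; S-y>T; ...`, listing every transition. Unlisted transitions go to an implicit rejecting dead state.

We only need to distinguish lengths 0, 1, …, 5, and '>5'. Chain q0 → q1 → q2 → q3 → q4 → q5 → q6 on every symbol, with q6 looping. Accepting states: {q0, q1, q2, q3, q4, q5}.
        a   b   c  
>* q0   q1  q1  q1 
 * q1   q2  q2  q2 
 * q2   q3  q3  q3 
 * q3   q4  q4  q4 
 * q4   q5  q5  q5 
 * q5   q6  q6  q6 
   q6   q6  q6  q6 
(> = start, * = accepting)

start=q0; accept=q0,q1,q2,q3,q4,q5; q0-a>q1; q0-b>q1; q0-c>q1; q1-a>q2; q1-b>q2; q1-c>q2; q2-a>q3; q2-b>q3; q2-c>q3; q3-a>q4; q3-b>q4; q3-c>q4; q4-a>q5; q4-b>q5; q4-c>q5; q5-a>q6; q5-b>q6; q5-c>q6; q6-a>q6; q6-b>q6; q6-c>q6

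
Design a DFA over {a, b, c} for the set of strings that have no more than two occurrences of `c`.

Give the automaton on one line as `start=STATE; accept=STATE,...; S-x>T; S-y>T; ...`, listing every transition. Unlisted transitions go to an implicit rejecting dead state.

start=s0; accept=s0,s1,s2; s0-a>s0; s0-b>s0; s0-c>s1; s1-a>s1; s1-b>s1; s1-c>s2; s2-a>s2; s2-b>s2; s2-c>s3; s3-a>s3; s3-b>s3; s3-c>s3

Count `c`s, saturating at 3: states s0 through s2 mean 0 through 2 `c`s seen; s3 means more than 2. Each `c` increments (capped at s3); other symbols loop. Accept from {s0, s1, s2}.
With 4 states:
        a   b   c  
>* s0   s0  s0  s1 
 * s1   s1  s1  s2 
 * s2   s2  s2  s3 
   s3   s3  s3  s3 
(> = start, * = accepting)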